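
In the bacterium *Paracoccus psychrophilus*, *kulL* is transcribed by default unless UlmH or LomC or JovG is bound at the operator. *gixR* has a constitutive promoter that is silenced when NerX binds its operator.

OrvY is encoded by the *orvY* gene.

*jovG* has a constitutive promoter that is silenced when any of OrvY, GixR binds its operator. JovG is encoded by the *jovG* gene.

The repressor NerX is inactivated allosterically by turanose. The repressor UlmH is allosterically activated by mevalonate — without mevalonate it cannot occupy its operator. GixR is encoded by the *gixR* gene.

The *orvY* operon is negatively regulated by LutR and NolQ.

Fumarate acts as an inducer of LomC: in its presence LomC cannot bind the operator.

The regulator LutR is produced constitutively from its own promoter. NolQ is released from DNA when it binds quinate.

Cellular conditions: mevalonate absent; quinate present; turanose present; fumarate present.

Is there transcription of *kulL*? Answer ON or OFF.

Mevalonate is absent, so UlmH is inactive.
Fumarate is present, so LomC is inactive.
LutR is produced constitutively and is active.
Quinate is present, so NolQ is inactive.
With repressor LutR bound, *orvY* is not transcribed.
So OrvY is not produced.
Turanose is present, so NerX is inactive.
With no repressor bound, *gixR* is transcribed.
So GixR is produced and active.
With repressor GixR bound, *jovG* is not transcribed.
So JovG is not produced.
With no repressor bound, *kulL* is transcribed.

ON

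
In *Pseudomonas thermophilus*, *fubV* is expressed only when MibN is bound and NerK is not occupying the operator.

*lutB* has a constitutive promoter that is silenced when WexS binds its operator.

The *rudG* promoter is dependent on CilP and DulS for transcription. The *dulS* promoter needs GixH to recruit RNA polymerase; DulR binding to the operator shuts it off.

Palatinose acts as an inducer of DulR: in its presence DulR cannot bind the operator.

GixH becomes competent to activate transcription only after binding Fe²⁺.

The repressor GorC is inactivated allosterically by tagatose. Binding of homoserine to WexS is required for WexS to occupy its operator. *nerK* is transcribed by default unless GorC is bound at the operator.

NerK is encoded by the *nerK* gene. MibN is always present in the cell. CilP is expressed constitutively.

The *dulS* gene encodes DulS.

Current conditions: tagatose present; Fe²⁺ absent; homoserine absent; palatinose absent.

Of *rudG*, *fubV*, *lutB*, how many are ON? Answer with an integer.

CilP is produced constitutively and is active.
Fe²⁺ is absent, so GixH is inactive.
Palatinose is absent, so DulR is active.
With repressor DulR bound, *dulS* is not transcribed.
So DulS is not produced.
Required activator DulS is absent, so *rudG* is not transcribed.
→ *rudG* is OFF.
Tagatose is present, so GorC is inactive.
With no repressor bound, *nerK* is transcribed.
So NerK is produced and active.
MibN is produced constitutively and is active.
With repressor NerK bound, *fubV* is not transcribed.
→ *fubV* is OFF.
Homoserine is absent, so WexS is inactive.
With no repressor bound, *lutB* is transcribed.
→ *lutB* is ON.
1 of the 3 genes is transcribed.

1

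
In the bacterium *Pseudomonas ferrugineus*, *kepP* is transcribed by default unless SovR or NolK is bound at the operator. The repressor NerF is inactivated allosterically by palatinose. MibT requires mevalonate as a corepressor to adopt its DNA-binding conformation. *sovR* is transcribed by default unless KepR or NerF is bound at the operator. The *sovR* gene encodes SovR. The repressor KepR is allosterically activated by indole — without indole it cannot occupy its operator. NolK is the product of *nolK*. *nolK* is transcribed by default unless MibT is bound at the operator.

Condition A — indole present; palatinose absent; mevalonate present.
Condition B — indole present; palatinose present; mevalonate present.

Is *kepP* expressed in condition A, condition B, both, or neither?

Condition A:
Indole is present, so KepR is active.
Palatinose is absent, so NerF is active.
With repressor KepR bound, *sovR* is not transcribed.
So SovR is not produced.
Mevalonate is present, so MibT is active.
With repressor MibT bound, *nolK* is not transcribed.
So NolK is not produced.
With no repressor bound, *kepP* is transcribed.
→ *kepP* is ON in A.
Condition B:
Indole is present, so KepR is active.
Palatinose is present, so NerF is inactive.
With repressor KepR bound, *sovR* is not transcribed.
So SovR is not produced.
Mevalonate is present, so MibT is active.
With repressor MibT bound, *nolK* is not transcribed.
So NolK is not produced.
With no repressor bound, *kepP* is transcribed.
→ *kepP* is ON in B.

both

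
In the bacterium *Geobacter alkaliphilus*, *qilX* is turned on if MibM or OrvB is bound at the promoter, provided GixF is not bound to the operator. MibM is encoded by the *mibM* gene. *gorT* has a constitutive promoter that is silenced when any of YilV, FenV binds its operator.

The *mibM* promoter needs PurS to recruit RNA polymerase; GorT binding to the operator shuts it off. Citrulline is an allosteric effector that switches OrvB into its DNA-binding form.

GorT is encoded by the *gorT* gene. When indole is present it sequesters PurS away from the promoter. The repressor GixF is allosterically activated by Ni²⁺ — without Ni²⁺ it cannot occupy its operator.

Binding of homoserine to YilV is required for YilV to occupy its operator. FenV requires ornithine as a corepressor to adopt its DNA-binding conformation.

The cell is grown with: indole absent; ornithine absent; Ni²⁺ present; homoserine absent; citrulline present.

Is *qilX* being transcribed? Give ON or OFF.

Ni²⁺ is present, so GixF is active.
Homoserine is absent, so YilV is inactive.
Ornithine is absent, so FenV is inactive.
With no repressor bound, *gorT* is transcribed.
So GorT is produced and active.
Indole is absent, so PurS is active.
With repressor GorT bound, *mibM* is not transcribed.
So MibM is not produced.
Citrulline is present, so OrvB is active.
With repressor GixF bound, *qilX* is not transcribed.

OFF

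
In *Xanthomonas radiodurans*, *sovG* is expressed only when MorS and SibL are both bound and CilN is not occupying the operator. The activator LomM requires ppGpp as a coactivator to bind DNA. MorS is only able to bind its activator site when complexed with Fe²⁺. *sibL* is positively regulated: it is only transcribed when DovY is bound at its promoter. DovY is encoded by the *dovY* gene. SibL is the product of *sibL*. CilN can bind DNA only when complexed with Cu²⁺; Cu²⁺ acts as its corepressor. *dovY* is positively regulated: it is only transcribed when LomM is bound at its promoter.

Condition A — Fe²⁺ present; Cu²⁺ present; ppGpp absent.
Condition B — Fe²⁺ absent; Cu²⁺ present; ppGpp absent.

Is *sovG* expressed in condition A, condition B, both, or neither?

neither

Condition A:
Fe²⁺ is present, so MorS is active.
Cu²⁺ is present, so CilN is active.
ppGpp is absent, so LomM is inactive.
Required activator LomM is absent, so *dovY* is not transcribed.
So DovY is not produced.
Required activator DovY is absent, so *sibL* is not transcribed.
So SibL is not produced.
With repressor CilN bound, *sovG* is not transcribed.
→ *sovG* is OFF in A.
Condition B:
Fe²⁺ is absent, so MorS is inactive.
Cu²⁺ is present, so CilN is active.
ppGpp is absent, so LomM is inactive.
Required activator LomM is absent, so *dovY* is not transcribed.
So DovY is not produced.
Required activator DovY is absent, so *sibL* is not transcribed.
So SibL is not produced.
With repressor CilN bound, *sovG* is not transcribed.
→ *sovG* is OFF in B.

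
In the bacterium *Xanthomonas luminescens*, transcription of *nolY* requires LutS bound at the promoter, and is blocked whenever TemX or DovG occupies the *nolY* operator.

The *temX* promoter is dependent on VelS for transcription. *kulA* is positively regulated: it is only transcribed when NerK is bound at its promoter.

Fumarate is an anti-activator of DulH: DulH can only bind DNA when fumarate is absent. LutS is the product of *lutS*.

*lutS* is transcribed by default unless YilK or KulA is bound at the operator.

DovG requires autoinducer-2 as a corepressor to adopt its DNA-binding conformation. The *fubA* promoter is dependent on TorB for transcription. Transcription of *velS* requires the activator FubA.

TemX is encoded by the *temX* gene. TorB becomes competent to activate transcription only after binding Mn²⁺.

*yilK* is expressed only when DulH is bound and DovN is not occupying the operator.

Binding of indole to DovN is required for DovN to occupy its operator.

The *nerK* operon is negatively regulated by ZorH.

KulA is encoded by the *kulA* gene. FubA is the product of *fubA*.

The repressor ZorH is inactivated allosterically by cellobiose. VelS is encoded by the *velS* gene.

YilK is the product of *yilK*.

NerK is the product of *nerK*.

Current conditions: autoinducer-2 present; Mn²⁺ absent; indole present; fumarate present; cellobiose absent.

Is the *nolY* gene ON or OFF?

OFF

Mn²⁺ is absent, so TorB is inactive.
Required activator TorB is absent, so *fubA* is not transcribed.
So FubA is not produced.
Required activator FubA is absent, so *velS* is not transcribed.
So VelS is not produced.
Required activator VelS is absent, so *temX* is not transcribed.
So TemX is not produced.
Autoinducer-2 is present, so DovG is active.
Indole is present, so DovN is active.
Fumarate is present, so DulH is inactive.
With repressor DovN bound, *yilK* is not transcribed.
So YilK is not produced.
Cellobiose is absent, so ZorH is active.
With repressor ZorH bound, *nerK* is not transcribed.
So NerK is not produced.
Required activator NerK is absent, so *kulA* is not transcribed.
So KulA is not produced.
With no repressor bound, *lutS* is transcribed.
So LutS is produced and active.
With repressor DovG bound, *nolY* is not transcribed.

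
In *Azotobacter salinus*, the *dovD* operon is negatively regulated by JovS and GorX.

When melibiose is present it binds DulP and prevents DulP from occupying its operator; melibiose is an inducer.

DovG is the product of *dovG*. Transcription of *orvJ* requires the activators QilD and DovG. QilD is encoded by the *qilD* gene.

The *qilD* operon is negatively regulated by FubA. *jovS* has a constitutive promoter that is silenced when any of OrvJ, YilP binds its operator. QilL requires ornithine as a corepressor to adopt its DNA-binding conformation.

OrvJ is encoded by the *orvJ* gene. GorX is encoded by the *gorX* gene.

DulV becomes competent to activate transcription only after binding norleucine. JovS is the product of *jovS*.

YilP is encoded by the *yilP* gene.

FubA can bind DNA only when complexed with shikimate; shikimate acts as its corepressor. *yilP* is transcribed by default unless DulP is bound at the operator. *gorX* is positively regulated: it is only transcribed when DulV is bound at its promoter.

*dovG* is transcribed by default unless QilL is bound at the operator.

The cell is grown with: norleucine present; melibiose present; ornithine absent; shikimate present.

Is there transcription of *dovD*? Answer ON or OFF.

OFF

Shikimate is present, so FubA is active.
With repressor FubA bound, *qilD* is not transcribed.
So QilD is not produced.
Ornithine is absent, so QilL is inactive.
With no repressor bound, *dovG* is transcribed.
So DovG is produced and active.
Required activator QilD is absent, so *orvJ* is not transcribed.
So OrvJ is not produced.
Melibiose is present, so DulP is inactive.
With no repressor bound, *yilP* is transcribed.
So YilP is produced and active.
With repressor YilP bound, *jovS* is not transcribed.
So JovS is not produced.
Norleucine is present, so DulV is active.
No repressor is bound and DulV is active, so *gorX* is transcribed.
So GorX is produced and active.
With repressor GorX bound, *dovD* is not transcribed.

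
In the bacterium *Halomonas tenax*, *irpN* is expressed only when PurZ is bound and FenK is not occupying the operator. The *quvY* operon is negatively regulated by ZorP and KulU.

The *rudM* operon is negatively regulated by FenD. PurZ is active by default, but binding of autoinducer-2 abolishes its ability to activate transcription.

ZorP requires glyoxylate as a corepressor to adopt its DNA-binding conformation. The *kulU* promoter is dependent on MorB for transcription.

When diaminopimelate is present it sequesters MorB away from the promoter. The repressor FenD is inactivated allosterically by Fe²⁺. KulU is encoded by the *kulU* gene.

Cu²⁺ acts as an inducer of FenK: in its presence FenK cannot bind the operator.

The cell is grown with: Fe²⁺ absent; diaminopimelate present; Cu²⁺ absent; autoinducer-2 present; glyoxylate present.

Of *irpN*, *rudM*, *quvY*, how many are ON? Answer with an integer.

0

Cu²⁺ is absent, so FenK is active.
Autoinducer-2 is present, so PurZ is inactive.
With repressor FenK bound, *irpN* is not transcribed.
→ *irpN* is OFF.
Fe²⁺ is absent, so FenD is active.
With repressor FenD bound, *rudM* is not transcribed.
→ *rudM* is OFF.
Glyoxylate is present, so ZorP is active.
Diaminopimelate is present, so MorB is inactive.
Required activator MorB is absent, so *kulU* is not transcribed.
So KulU is not produced.
With repressor ZorP bound, *quvY* is not transcribed.
→ *quvY* is OFF.
0 of the 3 genes are transcribed.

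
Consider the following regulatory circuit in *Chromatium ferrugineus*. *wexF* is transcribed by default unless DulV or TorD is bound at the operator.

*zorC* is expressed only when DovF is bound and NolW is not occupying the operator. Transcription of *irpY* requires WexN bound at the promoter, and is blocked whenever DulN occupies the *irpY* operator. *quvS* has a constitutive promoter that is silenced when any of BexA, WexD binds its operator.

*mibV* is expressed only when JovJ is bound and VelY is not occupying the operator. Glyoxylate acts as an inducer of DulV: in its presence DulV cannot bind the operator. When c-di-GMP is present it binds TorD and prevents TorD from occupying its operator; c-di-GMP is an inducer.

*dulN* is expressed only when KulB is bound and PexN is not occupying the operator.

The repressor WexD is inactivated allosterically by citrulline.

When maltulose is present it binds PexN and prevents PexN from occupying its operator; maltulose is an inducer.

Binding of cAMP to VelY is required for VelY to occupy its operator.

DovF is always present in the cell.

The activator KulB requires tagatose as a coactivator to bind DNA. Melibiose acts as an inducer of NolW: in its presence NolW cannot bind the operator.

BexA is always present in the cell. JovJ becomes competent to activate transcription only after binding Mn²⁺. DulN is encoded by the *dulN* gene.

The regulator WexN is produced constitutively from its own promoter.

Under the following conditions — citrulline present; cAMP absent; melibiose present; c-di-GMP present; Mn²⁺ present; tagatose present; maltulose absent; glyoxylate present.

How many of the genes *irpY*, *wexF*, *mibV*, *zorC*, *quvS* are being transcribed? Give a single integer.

Tagatose is present, so KulB is active.
Maltulose is absent, so PexN is active.
With repressor PexN bound, *dulN* is not transcribed.
So DulN is not produced.
WexN is produced constitutively and is active.
No repressor is bound and WexN is active, so *irpY* is transcribed.
→ *irpY* is ON.
Glyoxylate is present, so DulV is inactive.
c-di-GMP is present, so TorD is inactive.
With no repressor bound, *wexF* is transcribed.
→ *wexF* is ON.
Mn²⁺ is present, so JovJ is active.
cAMP is absent, so VelY is inactive.
No repressor is bound and JovJ is active, so *mibV* is transcribed.
→ *mibV* is ON.
Melibiose is present, so NolW is inactive.
DovF is produced constitutively and is active.
No repressor is bound and DovF is active, so *zorC* is transcribed.
→ *zorC* is ON.
BexA is produced constitutively and is active.
Citrulline is present, so WexD is inactive.
With repressor BexA bound, *quvS* is not transcribed.
→ *quvS* is OFF.
4 of the 5 genes are transcribed.

4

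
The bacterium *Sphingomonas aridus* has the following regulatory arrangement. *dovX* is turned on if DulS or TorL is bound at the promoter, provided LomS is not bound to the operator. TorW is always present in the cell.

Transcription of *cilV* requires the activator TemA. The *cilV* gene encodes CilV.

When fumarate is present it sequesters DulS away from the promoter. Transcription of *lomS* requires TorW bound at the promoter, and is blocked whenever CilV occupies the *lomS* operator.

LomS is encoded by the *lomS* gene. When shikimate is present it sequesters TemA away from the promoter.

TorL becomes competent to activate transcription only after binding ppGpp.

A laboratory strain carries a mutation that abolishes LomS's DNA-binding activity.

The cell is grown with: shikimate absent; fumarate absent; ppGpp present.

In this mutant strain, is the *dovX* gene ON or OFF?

Fumarate is absent, so DulS is active.
ppGpp is present, so TorL is active.
LomS is non-functional in this strain, so it has no effect.
Activator DulS is present, so *dovX* is transcribed.

ON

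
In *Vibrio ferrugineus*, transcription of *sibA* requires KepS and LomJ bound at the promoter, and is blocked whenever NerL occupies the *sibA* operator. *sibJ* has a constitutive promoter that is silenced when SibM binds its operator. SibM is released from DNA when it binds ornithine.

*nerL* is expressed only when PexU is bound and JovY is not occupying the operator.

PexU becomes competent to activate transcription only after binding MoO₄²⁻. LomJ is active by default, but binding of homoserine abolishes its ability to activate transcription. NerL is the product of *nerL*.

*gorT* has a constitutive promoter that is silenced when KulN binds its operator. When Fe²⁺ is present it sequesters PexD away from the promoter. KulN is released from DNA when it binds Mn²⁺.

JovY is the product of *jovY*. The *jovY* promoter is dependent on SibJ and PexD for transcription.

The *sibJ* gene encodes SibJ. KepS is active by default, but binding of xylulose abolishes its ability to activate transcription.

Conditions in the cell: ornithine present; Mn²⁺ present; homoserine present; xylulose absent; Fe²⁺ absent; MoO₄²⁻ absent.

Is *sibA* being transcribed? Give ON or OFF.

OFF

MoO₄²⁻ is absent, so PexU is inactive.
Ornithine is present, so SibM is inactive.
With no repressor bound, *sibJ* is transcribed.
So SibJ is produced and active.
Fe²⁺ is absent, so PexD is active.
No repressor is bound and SibJ and PexD are active, so *jovY* is transcribed.
So JovY is produced and active.
With repressor JovY bound, *nerL* is not transcribed.
So NerL is not produced.
Xylulose is absent, so KepS is active.
Homoserine is present, so LomJ is inactive.
Required activator LomJ is absent, so *sibA* is not transcribed.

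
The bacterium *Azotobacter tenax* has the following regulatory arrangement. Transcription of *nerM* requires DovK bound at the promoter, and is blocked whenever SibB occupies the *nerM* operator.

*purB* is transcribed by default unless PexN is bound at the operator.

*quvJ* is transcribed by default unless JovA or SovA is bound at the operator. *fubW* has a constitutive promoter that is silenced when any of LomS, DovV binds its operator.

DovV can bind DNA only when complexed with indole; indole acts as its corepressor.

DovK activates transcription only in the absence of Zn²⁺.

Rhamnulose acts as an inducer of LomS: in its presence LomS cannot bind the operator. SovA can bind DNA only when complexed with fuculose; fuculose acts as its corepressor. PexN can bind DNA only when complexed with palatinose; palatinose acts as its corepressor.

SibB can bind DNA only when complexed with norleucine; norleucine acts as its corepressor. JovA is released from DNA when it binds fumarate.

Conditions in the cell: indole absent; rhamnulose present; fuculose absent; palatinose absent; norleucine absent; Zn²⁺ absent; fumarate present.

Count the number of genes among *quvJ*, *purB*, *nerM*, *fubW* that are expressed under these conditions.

4

Fumarate is present, so JovA is inactive.
Fuculose is absent, so SovA is inactive.
With no repressor bound, *quvJ* is transcribed.
→ *quvJ* is ON.
Palatinose is absent, so PexN is inactive.
With no repressor bound, *purB* is transcribed.
→ *purB* is ON.
Zn²⁺ is absent, so DovK is active.
Norleucine is absent, so SibB is inactive.
No repressor is bound and DovK is active, so *nerM* is transcribed.
→ *nerM* is ON.
Rhamnulose is present, so LomS is inactive.
Indole is absent, so DovV is inactive.
With no repressor bound, *fubW* is transcribed.
→ *fubW* is ON.
4 of the 4 genes are transcribed.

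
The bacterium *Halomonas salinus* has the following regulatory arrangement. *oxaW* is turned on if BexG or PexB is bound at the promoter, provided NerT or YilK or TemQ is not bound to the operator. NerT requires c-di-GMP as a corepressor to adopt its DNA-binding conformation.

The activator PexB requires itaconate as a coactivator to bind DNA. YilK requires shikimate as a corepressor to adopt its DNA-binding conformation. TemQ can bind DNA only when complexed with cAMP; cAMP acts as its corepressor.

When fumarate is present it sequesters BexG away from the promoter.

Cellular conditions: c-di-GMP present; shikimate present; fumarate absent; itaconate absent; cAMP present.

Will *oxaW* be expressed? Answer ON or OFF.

c-di-GMP is present, so NerT is active.
Shikimate is present, so YilK is active.
Fumarate is absent, so BexG is active.
cAMP is present, so TemQ is active.
Itaconate is absent, so PexB is inactive.
With repressor NerT bound, *oxaW* is not transcribed.

OFF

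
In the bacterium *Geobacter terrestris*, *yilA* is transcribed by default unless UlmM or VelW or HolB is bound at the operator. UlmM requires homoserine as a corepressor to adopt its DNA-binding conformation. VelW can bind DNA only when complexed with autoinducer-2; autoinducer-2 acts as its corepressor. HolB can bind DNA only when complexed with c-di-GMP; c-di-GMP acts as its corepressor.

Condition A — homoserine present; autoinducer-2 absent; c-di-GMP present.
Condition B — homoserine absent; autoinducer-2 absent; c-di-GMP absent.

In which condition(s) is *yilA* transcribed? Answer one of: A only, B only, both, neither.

Condition A:
Homoserine is present, so UlmM is active.
Autoinducer-2 is absent, so VelW is inactive.
c-di-GMP is present, so HolB is active.
With repressor UlmM bound, *yilA* is not transcribed.
→ *yilA* is OFF in A.
Condition B:
Homoserine is absent, so UlmM is inactive.
Autoinducer-2 is absent, so VelW is inactive.
c-di-GMP is absent, so HolB is inactive.
With no repressor bound, *yilA* is transcribed.
→ *yilA* is ON in B.

B only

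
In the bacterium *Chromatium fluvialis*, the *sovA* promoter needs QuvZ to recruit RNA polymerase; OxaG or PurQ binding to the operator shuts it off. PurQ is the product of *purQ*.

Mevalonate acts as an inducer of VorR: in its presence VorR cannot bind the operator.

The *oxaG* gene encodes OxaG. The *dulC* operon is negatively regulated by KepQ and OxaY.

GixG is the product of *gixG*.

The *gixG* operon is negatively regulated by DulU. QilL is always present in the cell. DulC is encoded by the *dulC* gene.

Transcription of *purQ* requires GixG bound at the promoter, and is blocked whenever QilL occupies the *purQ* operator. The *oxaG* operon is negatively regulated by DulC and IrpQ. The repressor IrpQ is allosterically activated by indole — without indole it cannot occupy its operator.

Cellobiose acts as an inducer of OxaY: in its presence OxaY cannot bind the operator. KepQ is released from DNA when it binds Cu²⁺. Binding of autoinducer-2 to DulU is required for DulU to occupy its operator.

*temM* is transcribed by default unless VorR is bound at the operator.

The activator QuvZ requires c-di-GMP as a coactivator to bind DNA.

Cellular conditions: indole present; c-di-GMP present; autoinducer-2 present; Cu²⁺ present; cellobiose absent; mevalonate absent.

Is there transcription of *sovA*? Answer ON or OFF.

Cu²⁺ is present, so KepQ is inactive.
Cellobiose is absent, so OxaY is active.
With repressor OxaY bound, *dulC* is not transcribed.
So DulC is not produced.
Indole is present, so IrpQ is active.
With repressor IrpQ bound, *oxaG* is not transcribed.
So OxaG is not produced.
c-di-GMP is present, so QuvZ is active.
Autoinducer-2 is present, so DulU is active.
With repressor DulU bound, *gixG* is not transcribed.
So GixG is not produced.
QilL is produced constitutively and is active.
With repressor QilL bound, *purQ* is not transcribed.
So PurQ is not produced.
No repressor is bound and QuvZ is active, so *sovA* is transcribed.

ON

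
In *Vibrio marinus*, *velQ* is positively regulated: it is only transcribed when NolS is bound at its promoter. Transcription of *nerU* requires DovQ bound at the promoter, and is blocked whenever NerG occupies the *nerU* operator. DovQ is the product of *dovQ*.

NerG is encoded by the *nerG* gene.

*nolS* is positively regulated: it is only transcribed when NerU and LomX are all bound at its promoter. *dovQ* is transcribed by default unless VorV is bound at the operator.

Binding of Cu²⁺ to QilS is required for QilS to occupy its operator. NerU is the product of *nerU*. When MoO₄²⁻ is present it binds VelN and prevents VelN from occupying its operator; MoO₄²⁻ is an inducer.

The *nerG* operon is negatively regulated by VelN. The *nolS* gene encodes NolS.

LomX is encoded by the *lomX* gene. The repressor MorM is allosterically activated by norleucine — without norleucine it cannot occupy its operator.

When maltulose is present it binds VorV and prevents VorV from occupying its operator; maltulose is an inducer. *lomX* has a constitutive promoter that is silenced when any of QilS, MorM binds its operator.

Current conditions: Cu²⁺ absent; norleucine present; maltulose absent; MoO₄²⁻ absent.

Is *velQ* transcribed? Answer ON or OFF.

OFF

MoO₄²⁻ is absent, so VelN is active.
With repressor VelN bound, *nerG* is not transcribed.
So NerG is not produced.
Maltulose is absent, so VorV is active.
With repressor VorV bound, *dovQ* is not transcribed.
So DovQ is not produced.
Required activator DovQ is absent, so *nerU* is not transcribed.
So NerU is not produced.
Cu²⁺ is absent, so QilS is inactive.
Norleucine is present, so MorM is active.
With repressor MorM bound, *lomX* is not transcribed.
So LomX is not produced.
Required activator NerU is absent, so *nolS* is not transcribed.
So NolS is not produced.
Required activator NolS is absent, so *velQ* is not transcribed.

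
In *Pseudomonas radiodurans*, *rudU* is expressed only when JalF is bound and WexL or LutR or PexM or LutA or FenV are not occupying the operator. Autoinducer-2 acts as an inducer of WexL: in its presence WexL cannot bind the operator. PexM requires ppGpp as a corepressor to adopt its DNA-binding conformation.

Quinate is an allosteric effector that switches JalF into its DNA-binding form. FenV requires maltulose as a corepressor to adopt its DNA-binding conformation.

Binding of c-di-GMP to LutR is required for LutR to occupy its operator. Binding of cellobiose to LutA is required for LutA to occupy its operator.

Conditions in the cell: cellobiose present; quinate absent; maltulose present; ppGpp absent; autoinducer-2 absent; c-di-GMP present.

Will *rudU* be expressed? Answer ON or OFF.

Autoinducer-2 is absent, so WexL is active.
c-di-GMP is present, so LutR is active.
ppGpp is absent, so PexM is inactive.
Cellobiose is present, so LutA is active.
Quinate is absent, so JalF is inactive.
Maltulose is present, so FenV is active.
With repressor WexL bound, *rudU* is not transcribed.

OFF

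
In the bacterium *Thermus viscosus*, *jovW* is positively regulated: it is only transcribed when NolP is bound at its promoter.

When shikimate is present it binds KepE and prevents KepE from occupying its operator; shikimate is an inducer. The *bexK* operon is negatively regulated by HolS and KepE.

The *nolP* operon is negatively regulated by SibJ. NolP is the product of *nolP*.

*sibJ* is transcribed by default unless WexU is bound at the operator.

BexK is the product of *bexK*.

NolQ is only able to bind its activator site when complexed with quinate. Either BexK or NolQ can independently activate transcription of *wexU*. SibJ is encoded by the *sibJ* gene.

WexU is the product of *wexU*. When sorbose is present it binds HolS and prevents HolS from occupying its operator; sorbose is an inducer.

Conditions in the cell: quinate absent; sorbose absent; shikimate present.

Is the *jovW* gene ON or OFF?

OFF

Sorbose is absent, so HolS is active.
Shikimate is present, so KepE is inactive.
With repressor HolS bound, *bexK* is not transcribed.
So BexK is not produced.
Quinate is absent, so NolQ is inactive.
No activator is available at the *wexU* promoter, so *wexU* is not transcribed.
So WexU is not produced.
With no repressor bound, *sibJ* is transcribed.
So SibJ is produced and active.
With repressor SibJ bound, *nolP* is not transcribed.
So NolP is not produced.
Required activator NolP is absent, so *jovW* is not transcribed.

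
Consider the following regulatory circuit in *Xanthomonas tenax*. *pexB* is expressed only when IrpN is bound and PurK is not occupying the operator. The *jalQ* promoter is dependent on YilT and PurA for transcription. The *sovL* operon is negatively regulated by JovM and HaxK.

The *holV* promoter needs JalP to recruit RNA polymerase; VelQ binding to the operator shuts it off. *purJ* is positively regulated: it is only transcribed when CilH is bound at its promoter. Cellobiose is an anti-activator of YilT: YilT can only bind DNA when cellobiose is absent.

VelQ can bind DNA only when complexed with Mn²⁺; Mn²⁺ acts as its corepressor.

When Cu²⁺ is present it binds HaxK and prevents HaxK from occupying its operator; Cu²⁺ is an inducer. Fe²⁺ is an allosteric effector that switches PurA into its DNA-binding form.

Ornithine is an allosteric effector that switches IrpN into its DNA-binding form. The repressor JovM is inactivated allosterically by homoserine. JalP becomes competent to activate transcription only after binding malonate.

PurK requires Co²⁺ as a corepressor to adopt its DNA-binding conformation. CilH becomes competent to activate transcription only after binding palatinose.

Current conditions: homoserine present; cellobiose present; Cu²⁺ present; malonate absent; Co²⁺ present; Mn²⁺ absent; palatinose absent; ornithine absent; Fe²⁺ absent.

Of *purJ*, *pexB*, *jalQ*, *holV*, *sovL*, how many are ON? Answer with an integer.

1

Palatinose is absent, so CilH is inactive.
Required activator CilH is absent, so *purJ* is not transcribed.
→ *purJ* is OFF.
Ornithine is absent, so IrpN is inactive.
Co²⁺ is present, so PurK is active.
With repressor PurK bound, *pexB* is not transcribed.
→ *pexB* is OFF.
Cellobiose is present, so YilT is inactive.
Fe²⁺ is absent, so PurA is inactive.
Required activator YilT is absent, so *jalQ* is not transcribed.
→ *jalQ* is OFF.
Malonate is absent, so JalP is inactive.
Mn²⁺ is absent, so VelQ is inactive.
Required activator JalP is absent, so *holV* is not transcribed.
→ *holV* is OFF.
Homoserine is present, so JovM is inactive.
Cu²⁺ is present, so HaxK is inactive.
With no repressor bound, *sovL* is transcribed.
→ *sovL* is ON.
1 of the 5 genes is transcribed.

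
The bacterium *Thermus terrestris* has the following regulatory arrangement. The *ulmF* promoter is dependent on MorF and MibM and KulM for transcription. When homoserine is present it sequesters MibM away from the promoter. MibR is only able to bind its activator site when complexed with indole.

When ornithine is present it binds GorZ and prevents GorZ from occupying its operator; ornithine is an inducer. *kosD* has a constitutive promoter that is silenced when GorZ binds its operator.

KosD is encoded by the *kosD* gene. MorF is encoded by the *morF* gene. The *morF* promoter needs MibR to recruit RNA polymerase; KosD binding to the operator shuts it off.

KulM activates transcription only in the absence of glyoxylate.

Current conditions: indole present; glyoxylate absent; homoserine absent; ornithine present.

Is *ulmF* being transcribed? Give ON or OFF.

Ornithine is present, so GorZ is inactive.
With no repressor bound, *kosD* is transcribed.
So KosD is produced and active.
Indole is present, so MibR is active.
With repressor KosD bound, *morF* is not transcribed.
So MorF is not produced.
Homoserine is absent, so MibM is active.
Glyoxylate is absent, so KulM is active.
Required activator MorF is absent, so *ulmF* is not transcribed.

OFF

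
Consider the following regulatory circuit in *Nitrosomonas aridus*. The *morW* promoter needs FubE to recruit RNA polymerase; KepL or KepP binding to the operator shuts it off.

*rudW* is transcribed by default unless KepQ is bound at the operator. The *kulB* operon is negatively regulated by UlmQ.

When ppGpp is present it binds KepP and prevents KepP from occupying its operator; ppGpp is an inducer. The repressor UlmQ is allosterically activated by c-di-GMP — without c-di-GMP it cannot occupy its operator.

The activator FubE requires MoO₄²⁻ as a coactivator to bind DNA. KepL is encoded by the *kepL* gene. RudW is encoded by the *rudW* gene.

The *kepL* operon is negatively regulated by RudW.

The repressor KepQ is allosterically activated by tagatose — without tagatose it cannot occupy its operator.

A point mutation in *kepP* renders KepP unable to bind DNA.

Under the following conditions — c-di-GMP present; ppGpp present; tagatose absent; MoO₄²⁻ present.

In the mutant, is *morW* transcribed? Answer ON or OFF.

Tagatose is absent, so KepQ is inactive.
With no repressor bound, *rudW* is transcribed.
So RudW is produced and active.
With repressor RudW bound, *kepL* is not transcribed.
So KepL is not produced.
KepP is non-functional in this strain, so it has no effect.
MoO₄²⁻ is present, so FubE is active.
No repressor is bound and FubE is active, so *morW* is transcribed.

ON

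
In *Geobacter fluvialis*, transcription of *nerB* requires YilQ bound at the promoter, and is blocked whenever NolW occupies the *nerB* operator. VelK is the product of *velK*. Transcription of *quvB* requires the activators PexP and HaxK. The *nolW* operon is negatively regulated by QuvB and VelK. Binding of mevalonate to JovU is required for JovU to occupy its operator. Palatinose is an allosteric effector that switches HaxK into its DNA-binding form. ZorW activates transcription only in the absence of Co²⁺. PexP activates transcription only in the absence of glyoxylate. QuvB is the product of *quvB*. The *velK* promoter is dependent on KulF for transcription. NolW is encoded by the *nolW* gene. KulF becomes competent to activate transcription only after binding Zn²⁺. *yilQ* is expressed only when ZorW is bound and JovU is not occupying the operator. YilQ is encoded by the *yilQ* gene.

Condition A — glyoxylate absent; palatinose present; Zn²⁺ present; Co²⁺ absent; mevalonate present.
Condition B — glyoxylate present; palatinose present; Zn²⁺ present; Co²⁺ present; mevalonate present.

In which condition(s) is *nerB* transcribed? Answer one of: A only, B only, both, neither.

Condition A:
Glyoxylate is absent, so PexP is active.
Palatinose is present, so HaxK is active.
No repressor is bound and PexP and HaxK are active, so *quvB* is transcribed.
So QuvB is produced and active.
Zn²⁺ is present, so KulF is active.
No repressor is bound and KulF is active, so *velK* is transcribed.
So VelK is produced and active.
With repressor QuvB bound, *nolW* is not transcribed.
So NolW is not produced.
Co²⁺ is absent, so ZorW is active.
Mevalonate is present, so JovU is active.
With repressor JovU bound, *yilQ* is not transcribed.
So YilQ is not produced.
Required activator YilQ is absent, so *nerB* is not transcribed.
→ *nerB* is OFF in A.
Condition B:
Glyoxylate is present, so PexP is inactive.
Palatinose is present, so HaxK is active.
Required activator PexP is absent, so *quvB* is not transcribed.
So QuvB is not produced.
Zn²⁺ is present, so KulF is active.
No repressor is bound and KulF is active, so *velK* is transcribed.
So VelK is produced and active.
With repressor VelK bound, *nolW* is not transcribed.
So NolW is not produced.
Co²⁺ is present, so ZorW is inactive.
Mevalonate is present, so JovU is active.
With repressor JovU bound, *yilQ* is not transcribed.
So YilQ is not produced.
Required activator YilQ is absent, so *nerB* is not transcribed.
→ *nerB* is OFF in B.

neither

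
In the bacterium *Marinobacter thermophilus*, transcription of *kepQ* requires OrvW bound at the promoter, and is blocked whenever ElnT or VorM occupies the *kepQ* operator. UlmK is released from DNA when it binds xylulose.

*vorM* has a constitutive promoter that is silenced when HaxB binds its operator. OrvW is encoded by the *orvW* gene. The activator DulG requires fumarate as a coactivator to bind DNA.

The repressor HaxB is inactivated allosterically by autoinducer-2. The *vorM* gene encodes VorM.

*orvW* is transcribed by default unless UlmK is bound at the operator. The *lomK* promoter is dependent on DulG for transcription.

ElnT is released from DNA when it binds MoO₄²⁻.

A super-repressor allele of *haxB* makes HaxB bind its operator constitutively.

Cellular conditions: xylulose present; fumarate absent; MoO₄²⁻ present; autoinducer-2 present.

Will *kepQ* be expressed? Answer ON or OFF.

ON

MoO₄²⁻ is present, so ElnT is inactive.
Xylulose is present, so UlmK is inactive.
With no repressor bound, *orvW* is transcribed.
So OrvW is produced and active.
HaxB is constitutively active in this strain.
With repressor HaxB bound, *vorM* is not transcribed.
So VorM is not produced.
No repressor is bound and OrvW is active, so *kepQ* is transcribed.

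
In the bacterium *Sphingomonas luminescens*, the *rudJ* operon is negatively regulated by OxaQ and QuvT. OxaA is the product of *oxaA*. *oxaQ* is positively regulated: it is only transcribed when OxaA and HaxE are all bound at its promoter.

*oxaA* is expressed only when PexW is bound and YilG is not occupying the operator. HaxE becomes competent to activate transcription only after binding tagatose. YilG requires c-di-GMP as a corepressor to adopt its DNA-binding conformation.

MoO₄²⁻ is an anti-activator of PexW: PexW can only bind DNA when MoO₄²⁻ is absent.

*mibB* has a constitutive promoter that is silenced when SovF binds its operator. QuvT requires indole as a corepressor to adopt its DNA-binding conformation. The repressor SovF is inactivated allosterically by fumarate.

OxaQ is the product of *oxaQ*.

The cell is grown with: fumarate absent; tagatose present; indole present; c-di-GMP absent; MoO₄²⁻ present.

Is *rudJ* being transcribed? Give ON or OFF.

OFF

c-di-GMP is absent, so YilG is inactive.
MoO₄²⁻ is present, so PexW is inactive.
Required activator PexW is absent, so *oxaA* is not transcribed.
So OxaA is not produced.
Tagatose is present, so HaxE is active.
Required activator OxaA is absent, so *oxaQ* is not transcribed.
So OxaQ is not produced.
Indole is present, so QuvT is active.
With repressor QuvT bound, *rudJ* is not transcribed.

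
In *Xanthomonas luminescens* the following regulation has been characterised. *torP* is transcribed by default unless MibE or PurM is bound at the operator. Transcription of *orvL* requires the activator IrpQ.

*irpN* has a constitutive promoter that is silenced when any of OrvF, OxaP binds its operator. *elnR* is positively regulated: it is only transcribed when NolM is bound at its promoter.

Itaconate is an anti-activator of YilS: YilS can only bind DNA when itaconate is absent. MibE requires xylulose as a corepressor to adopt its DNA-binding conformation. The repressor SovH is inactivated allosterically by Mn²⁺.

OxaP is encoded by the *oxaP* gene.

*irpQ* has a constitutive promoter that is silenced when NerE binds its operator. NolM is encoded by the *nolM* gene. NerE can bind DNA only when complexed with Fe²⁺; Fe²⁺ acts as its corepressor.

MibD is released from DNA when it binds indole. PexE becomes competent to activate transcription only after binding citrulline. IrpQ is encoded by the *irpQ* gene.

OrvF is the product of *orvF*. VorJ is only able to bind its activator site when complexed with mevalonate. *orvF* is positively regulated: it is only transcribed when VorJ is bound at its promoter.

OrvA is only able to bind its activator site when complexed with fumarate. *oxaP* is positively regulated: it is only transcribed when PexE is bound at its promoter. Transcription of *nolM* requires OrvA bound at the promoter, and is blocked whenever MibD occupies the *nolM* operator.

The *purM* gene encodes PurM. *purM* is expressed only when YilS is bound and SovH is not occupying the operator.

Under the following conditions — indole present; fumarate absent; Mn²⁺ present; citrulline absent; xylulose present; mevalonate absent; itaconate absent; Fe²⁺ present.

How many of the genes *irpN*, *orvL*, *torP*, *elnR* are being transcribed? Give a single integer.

Mevalonate is absent, so VorJ is inactive.
Required activator VorJ is absent, so *orvF* is not transcribed.
So OrvF is not produced.
Citrulline is absent, so PexE is inactive.
Required activator PexE is absent, so *oxaP* is not transcribed.
So OxaP is not produced.
With no repressor bound, *irpN* is transcribed.
→ *irpN* is ON.
Fe²⁺ is present, so NerE is active.
With repressor NerE bound, *irpQ* is not transcribed.
So IrpQ is not produced.
Required activator IrpQ is absent, so *orvL* is not transcribed.
→ *orvL* is OFF.
Xylulose is present, so MibE is active.
Itaconate is absent, so YilS is active.
Mn²⁺ is present, so SovH is inactive.
No repressor is bound and YilS is active, so *purM* is transcribed.
So PurM is produced and active.
With repressor MibE bound, *torP* is not transcribed.
→ *torP* is OFF.
Indole is present, so MibD is inactive.
Fumarate is absent, so OrvA is inactive.
Required activator OrvA is absent, so *nolM* is not transcribed.
So NolM is not produced.
Required activator NolM is absent, so *elnR* is not transcribed.
→ *elnR* is OFF.
1 of the 4 genes is transcribed.

1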